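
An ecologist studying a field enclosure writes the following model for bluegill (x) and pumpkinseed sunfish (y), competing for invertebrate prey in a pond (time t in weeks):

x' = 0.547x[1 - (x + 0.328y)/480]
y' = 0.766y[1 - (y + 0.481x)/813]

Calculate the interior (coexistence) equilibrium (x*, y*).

x* ≈ 253, y* ≈ 691

Setting both brackets to zero gives the nullclines x + 0.328y = 480 and 0.481x + y = 813.
Substituting y = 813 - 0.481x into the first: x(1 - 0.328·0.481) = 480 - 0.328·813.
So x* = 213/0.842 = 253, and then y* = 813 - 0.481·253 = 691.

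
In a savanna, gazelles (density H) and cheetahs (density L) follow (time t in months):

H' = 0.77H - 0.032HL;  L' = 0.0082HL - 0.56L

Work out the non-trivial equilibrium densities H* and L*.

H* ≈ 68.3, L* ≈ 24.1

Set dL/dt = 0 with L > 0: 0.0082H - 0.56 = 0, so H* = 0.56/0.0082 = 68.3.
Set dH/dt = 0 with H > 0: 0.77 - 0.032L = 0, so L* = 0.77/0.032 = 24.1.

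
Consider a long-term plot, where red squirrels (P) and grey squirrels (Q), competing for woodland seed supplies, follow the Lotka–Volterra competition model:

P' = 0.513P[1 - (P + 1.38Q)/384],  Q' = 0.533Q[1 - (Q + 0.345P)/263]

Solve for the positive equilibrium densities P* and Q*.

Setting both brackets to zero gives the nullclines P + 1.38Q = 384 and 0.345P + Q = 263.
Substituting Q = 263 - 0.345P into the first: P(1 - 1.38·0.345) = 384 - 1.38·263.
So P* = 21.1/0.524 = 40.2, and then Q* = 263 - 0.345·40.2 = 249.

P* ≈ 40.2, Q* ≈ 249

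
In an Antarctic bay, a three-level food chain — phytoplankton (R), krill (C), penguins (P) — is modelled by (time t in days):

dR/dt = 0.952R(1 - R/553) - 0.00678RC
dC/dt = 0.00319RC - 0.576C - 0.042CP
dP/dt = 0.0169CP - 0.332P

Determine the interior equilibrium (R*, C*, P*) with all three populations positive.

From dP/dt = 0: 0.0169C* = 0.332, so C* = 19.6.
From dR/dt = 0: 0.952(1 - R*/553) = 0.00678·19.6, giving R* = 553·(1 - 0.14) = 476.
From dC/dt = 0: 0.00319·476 - 0.576 = 0.042P*, so P* = 0.941/0.042 = 22.4.

R* ≈ 476, C* ≈ 19.6, P* ≈ 22.4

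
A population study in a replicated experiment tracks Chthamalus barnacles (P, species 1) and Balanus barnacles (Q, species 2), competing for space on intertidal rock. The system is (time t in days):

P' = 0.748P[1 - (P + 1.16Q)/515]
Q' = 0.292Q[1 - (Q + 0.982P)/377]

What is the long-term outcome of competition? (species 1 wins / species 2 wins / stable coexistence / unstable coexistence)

species 1 excludes species 2

Compare the nullcline intercepts: K1/α12 = 515/1.16 = 444 > K2 = 377; K2/α21 = 377/0.982 = 384 < K1 = 515.
Since the inequalities point opposite ways, species 1 can invade but species 2 cannot.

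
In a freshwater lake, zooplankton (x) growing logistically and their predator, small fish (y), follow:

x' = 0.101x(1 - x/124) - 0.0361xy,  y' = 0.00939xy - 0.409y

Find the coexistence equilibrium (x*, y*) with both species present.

From dy/dt = 0 with y > 0: 0.00939x* = 0.409, so x* = 43.6.
Substitute into dx/dt = 0: 0.101(1 - 43.6/124) = 0.0361y*.
The bracket is 0.649, giving y* = 0.0655/0.0361 = 1.82.

x* ≈ 43.6, y* ≈ 1.82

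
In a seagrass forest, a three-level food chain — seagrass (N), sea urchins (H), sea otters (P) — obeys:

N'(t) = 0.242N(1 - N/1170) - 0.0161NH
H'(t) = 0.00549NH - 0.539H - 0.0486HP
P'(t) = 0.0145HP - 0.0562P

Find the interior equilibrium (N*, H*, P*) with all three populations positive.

From dP/dt = 0: 0.0145H* = 0.0562, so H* = 3.88.
From dN/dt = 0: 0.242(1 - N*/1170) = 0.0161·3.88, giving N* = 1170·(1 - 0.258) = 868.
From dH/dt = 0: 0.00549·868 - 0.539 = 0.0486P*, so P* = 4.23/0.0486 = 87.

N* ≈ 868, H* ≈ 3.88, P* ≈ 87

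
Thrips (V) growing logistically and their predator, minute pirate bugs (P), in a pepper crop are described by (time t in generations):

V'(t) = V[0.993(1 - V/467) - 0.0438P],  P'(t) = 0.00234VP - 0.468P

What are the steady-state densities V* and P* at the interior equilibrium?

From dP/dt = 0 with P > 0: 0.00234V* = 0.468, so V* = 200.
Substitute into dV/dt = 0: 0.993(1 - 200/467) = 0.0438P*.
The bracket is 0.572, giving P* = 0.568/0.0438 = 13.

V* ≈ 200, P* ≈ 13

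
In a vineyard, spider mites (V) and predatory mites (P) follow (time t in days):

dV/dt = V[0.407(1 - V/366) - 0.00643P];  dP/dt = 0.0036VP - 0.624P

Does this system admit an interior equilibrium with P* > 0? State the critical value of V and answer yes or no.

The predator equation gives dP/dt > 0 only when V > 0.624/0.0036 = 173.
Without the predator, V → K = 366. Since 366 > 173, the predator can invade and persist.

Threshold V = 173; K > 173, so yes, the predator persists.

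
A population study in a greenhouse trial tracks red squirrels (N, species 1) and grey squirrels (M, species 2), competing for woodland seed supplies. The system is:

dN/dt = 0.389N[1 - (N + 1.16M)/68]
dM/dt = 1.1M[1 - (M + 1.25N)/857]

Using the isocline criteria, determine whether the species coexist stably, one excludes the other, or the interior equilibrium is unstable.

Compare the nullcline intercepts: K1/α12 = 68/1.16 = 58.6 < K2 = 857; K2/α21 = 857/1.25 = 686 > K1 = 68.
Since the inequalities point opposite ways, species 2 can invade but species 1 cannot.

species 2 excludes species 1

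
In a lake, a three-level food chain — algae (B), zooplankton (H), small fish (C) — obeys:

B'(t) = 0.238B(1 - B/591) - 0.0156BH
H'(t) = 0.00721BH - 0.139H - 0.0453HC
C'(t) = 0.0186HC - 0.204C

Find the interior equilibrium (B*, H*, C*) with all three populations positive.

From dC/dt = 0: 0.0186H* = 0.204, so H* = 11.
From dB/dt = 0: 0.238(1 - B*/591) = 0.0156·11, giving B* = 591·(1 - 0.719) = 166.
From dH/dt = 0: 0.00721·166 - 0.139 = 0.0453C*, so C* = 1.06/0.0453 = 23.4.

B* ≈ 166, H* ≈ 11, C* ≈ 23.4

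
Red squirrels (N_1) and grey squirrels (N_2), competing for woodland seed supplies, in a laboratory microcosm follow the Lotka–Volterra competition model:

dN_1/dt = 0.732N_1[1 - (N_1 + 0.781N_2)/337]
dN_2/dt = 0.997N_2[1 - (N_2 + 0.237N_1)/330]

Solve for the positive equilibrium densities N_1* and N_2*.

N_1* ≈ 97.3, N_2* ≈ 307

Setting both brackets to zero gives the nullclines N_1 + 0.781N_2 = 337 and 0.237N_1 + N_2 = 330.
Substituting N_2 = 330 - 0.237N_1 into the first: N_1(1 - 0.781·0.237) = 337 - 0.781·330.
So N_1* = 79.3/0.815 = 97.3, and then N_2* = 330 - 0.237·97.3 = 307.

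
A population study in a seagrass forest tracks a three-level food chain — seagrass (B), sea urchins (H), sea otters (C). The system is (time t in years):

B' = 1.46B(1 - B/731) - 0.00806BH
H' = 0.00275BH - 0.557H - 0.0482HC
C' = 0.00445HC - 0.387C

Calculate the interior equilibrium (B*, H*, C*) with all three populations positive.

B* ≈ 380, H* ≈ 87, C* ≈ 10.1

From dC/dt = 0: 0.00445H* = 0.387, so H* = 87.
From dB/dt = 0: 1.46(1 - B*/731) = 0.00806·87, giving B* = 731·(1 - 0.48) = 380.
From dH/dt = 0: 0.00275·380 - 0.557 = 0.0482C*, so C* = 0.488/0.0482 = 10.1.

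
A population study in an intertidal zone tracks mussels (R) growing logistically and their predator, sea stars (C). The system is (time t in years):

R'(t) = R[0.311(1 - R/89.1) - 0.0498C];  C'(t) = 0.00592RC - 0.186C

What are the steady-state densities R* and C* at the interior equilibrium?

R* ≈ 31.4, C* ≈ 4.04

From dC/dt = 0 with C > 0: 0.00592R* = 0.186, so R* = 31.4.
Substitute into dR/dt = 0: 0.311(1 - 31.4/89.1) = 0.0498C*.
The bracket is 0.647, giving C* = 0.201/0.0498 = 4.04.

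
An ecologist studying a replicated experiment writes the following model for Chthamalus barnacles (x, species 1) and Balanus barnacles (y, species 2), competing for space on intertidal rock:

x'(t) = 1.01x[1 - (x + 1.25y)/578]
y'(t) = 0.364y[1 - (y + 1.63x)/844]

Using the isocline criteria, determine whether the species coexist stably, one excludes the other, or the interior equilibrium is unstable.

unstable coexistence (outcome depends on initial conditions)

Compare the nullcline intercepts: K1/α12 = 578/1.25 = 462 < K2 = 844; K2/α21 = 844/1.63 = 518 < K1 = 578.
Since both are reversed, neither can invade when rare; the interior point is a saddle.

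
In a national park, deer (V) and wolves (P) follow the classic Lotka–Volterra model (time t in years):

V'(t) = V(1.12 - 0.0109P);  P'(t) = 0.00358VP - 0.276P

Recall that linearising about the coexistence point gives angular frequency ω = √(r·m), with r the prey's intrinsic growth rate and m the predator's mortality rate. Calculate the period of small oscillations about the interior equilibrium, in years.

T ≈ 11.3 years

Here r = 1.12 and m = 0.276, so r·m = 0.309.
ω = √0.309 = 0.556 per year, hence T = 2π/ω ≈ 11.3 years.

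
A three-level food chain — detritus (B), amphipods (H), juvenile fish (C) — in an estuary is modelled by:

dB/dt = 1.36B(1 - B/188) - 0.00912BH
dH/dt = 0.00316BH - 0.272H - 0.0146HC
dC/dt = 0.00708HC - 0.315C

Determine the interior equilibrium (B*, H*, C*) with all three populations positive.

From dC/dt = 0: 0.00708H* = 0.315, so H* = 44.5.
From dB/dt = 0: 1.36(1 - B*/188) = 0.00912·44.5, giving B* = 188·(1 - 0.298) = 132.
From dH/dt = 0: 0.00316·132 - 0.272 = 0.0146C*, so C* = 0.145/0.0146 = 9.92.

B* ≈ 132, H* ≈ 44.5, C* ≈ 9.92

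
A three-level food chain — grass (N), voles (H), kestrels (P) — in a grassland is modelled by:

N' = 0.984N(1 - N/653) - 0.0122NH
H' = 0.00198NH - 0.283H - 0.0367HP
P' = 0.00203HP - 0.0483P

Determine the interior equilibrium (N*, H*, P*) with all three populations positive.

N* ≈ 460, H* ≈ 23.8, P* ≈ 17.1

From dP/dt = 0: 0.00203H* = 0.0483, so H* = 23.8.
From dN/dt = 0: 0.984(1 - N*/653) = 0.0122·23.8, giving N* = 653·(1 - 0.295) = 460.
From dH/dt = 0: 0.00198·460 - 0.283 = 0.0367P*, so P* = 0.629/0.0367 = 17.1.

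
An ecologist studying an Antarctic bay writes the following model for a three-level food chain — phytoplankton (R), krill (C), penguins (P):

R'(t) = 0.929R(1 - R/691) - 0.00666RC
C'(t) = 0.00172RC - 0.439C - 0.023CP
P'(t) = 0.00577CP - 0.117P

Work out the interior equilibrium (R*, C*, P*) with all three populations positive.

R* ≈ 591, C* ≈ 20.3, P* ≈ 25.1

From dP/dt = 0: 0.00577C* = 0.117, so C* = 20.3.
From dR/dt = 0: 0.929(1 - R*/691) = 0.00666·20.3, giving R* = 691·(1 - 0.145) = 591.
From dC/dt = 0: 0.00172·591 - 0.439 = 0.023P*, so P* = 0.577/0.023 = 25.1.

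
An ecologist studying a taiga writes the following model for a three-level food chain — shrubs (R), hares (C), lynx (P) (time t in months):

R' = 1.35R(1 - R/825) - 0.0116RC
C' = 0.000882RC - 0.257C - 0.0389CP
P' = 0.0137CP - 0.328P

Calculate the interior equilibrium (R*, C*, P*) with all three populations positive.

R* ≈ 655, C* ≈ 23.9, P* ≈ 8.25

From dP/dt = 0: 0.0137C* = 0.328, so C* = 23.9.
From dR/dt = 0: 1.35(1 - R*/825) = 0.0116·23.9, giving R* = 825·(1 - 0.206) = 655.
From dC/dt = 0: 0.000882·655 - 0.257 = 0.0389P*, so P* = 0.321/0.0389 = 8.25.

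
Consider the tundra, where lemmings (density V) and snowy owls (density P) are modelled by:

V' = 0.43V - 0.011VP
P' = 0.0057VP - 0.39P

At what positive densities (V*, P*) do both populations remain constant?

Set dP/dt = 0 with P > 0: 0.0057V - 0.39 = 0, so V* = 0.39/0.0057 = 68.4.
Set dV/dt = 0 with V > 0: 0.43 - 0.011P = 0, so P* = 0.43/0.011 = 39.1.

V* ≈ 68.4, P* ≈ 39.1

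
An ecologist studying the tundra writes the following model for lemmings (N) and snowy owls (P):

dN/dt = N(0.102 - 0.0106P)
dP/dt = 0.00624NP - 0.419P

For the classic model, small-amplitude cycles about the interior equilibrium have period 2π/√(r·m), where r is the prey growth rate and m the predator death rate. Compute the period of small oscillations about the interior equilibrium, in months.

Here r = 0.102 and m = 0.419, so r·m = 0.0427.
ω = √0.0427 = 0.207 per month, hence T = 2π/ω ≈ 30.4 months.

T ≈ 30.4 months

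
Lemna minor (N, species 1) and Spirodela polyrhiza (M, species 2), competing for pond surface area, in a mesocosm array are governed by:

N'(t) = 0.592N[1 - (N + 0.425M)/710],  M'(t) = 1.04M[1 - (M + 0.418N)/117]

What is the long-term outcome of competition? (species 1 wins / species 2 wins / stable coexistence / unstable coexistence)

species 1 excludes species 2

Compare the nullcline intercepts: K1/α12 = 710/0.425 = 1670 > K2 = 117; K2/α21 = 117/0.418 = 280 < K1 = 710.
Since the inequalities point opposite ways, species 1 can invade but species 2 cannot.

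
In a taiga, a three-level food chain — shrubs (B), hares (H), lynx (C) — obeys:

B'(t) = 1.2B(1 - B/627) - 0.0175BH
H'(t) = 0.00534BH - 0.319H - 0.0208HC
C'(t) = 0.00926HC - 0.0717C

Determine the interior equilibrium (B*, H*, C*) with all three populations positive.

B* ≈ 556, H* ≈ 7.74, C* ≈ 127

From dC/dt = 0: 0.00926H* = 0.0717, so H* = 7.74.
From dB/dt = 0: 1.2(1 - B*/627) = 0.0175·7.74, giving B* = 627·(1 - 0.113) = 556.
From dH/dt = 0: 0.00534·556 - 0.319 = 0.0208C*, so C* = 2.65/0.0208 = 127.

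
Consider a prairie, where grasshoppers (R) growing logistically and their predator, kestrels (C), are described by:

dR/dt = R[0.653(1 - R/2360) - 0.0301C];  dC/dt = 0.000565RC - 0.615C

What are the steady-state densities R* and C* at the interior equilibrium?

R* ≈ 1090, C* ≈ 11.7

From dC/dt = 0 with C > 0: 0.000565R* = 0.615, so R* = 1090.
Substitute into dR/dt = 0: 0.653(1 - 1090/2360) = 0.0301C*.
The bracket is 0.539, giving C* = 0.352/0.0301 = 11.7.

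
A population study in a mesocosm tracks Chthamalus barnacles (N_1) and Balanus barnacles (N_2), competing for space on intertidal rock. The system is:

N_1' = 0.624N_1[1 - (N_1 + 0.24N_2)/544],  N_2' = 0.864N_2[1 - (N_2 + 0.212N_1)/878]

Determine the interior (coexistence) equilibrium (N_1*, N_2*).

Setting both brackets to zero gives the nullclines N_1 + 0.24N_2 = 544 and 0.212N_1 + N_2 = 878.
Substituting N_2 = 878 - 0.212N_1 into the first: N_1(1 - 0.24·0.212) = 544 - 0.24·878.
So N_1* = 333/0.949 = 351, and then N_2* = 878 - 0.212·351 = 804.

N_1* ≈ 351, N_2* ≈ 804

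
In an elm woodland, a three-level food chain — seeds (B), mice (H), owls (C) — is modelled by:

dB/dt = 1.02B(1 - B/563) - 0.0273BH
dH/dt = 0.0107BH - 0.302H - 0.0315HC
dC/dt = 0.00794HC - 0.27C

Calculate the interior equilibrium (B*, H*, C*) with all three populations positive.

B* ≈ 50.6, H* ≈ 34, C* ≈ 7.6

From dC/dt = 0: 0.00794H* = 0.27, so H* = 34.
From dB/dt = 0: 1.02(1 - B*/563) = 0.0273·34, giving B* = 563·(1 - 0.91) = 50.6.
From dH/dt = 0: 0.0107·50.6 - 0.302 = 0.0315C*, so C* = 0.239/0.0315 = 7.6.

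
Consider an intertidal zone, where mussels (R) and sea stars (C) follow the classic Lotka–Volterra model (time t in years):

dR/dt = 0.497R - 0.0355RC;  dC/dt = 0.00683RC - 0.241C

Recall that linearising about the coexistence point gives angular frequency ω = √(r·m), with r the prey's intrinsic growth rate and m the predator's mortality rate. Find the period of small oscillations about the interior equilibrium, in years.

Here r = 0.497 and m = 0.241, so r·m = 0.12.
ω = √0.12 = 0.346 per year, hence T = 2π/ω ≈ 18.2 years.

T ≈ 18.2 years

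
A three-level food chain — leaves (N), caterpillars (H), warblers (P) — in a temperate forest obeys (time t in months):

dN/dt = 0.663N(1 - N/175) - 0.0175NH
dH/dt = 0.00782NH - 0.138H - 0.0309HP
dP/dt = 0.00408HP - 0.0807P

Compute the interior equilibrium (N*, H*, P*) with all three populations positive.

N* ≈ 83.6, H* ≈ 19.8, P* ≈ 16.7

From dP/dt = 0: 0.00408H* = 0.0807, so H* = 19.8.
From dN/dt = 0: 0.663(1 - N*/175) = 0.0175·19.8, giving N* = 175·(1 - 0.522) = 83.6.
From dH/dt = 0: 0.00782·83.6 - 0.138 = 0.0309P*, so P* = 0.516/0.0309 = 16.7.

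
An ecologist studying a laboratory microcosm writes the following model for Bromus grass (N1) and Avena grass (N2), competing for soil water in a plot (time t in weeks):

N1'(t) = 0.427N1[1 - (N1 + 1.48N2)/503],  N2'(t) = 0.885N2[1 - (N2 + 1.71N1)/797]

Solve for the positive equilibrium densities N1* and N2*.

N1* ≈ 442, N2* ≈ 41.2

Setting both brackets to zero gives the nullclines N1 + 1.48N2 = 503 and 1.71N1 + N2 = 797.
Substituting N2 = 797 - 1.71N1 into the first: N1(1 - 1.48·1.71) = 503 - 1.48·797.
So N1* = -677/-1.53 = 442, and then N2* = 797 - 1.71·442 = 41.2.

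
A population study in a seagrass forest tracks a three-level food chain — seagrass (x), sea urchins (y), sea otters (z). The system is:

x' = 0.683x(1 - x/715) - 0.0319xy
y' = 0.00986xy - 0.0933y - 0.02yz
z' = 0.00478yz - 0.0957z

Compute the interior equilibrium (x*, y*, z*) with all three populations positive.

From dz/dt = 0: 0.00478y* = 0.0957, so y* = 20.
From dx/dt = 0: 0.683(1 - x*/715) = 0.0319·20, giving x* = 715·(1 - 0.935) = 46.4.
From dy/dt = 0: 0.00986·46.4 - 0.0933 = 0.02z*, so z* = 0.364/0.02 = 18.2.

x* ≈ 46.4, y* ≈ 20, z* ≈ 18.2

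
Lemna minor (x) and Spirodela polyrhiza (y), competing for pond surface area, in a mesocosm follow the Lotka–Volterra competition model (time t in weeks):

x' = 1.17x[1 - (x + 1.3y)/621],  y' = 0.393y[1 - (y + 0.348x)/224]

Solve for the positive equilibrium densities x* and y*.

x* ≈ 602, y* ≈ 14.4

Setting both brackets to zero gives the nullclines x + 1.3y = 621 and 0.348x + y = 224.
Substituting y = 224 - 0.348x into the first: x(1 - 1.3·0.348) = 621 - 1.3·224.
So x* = 330/0.548 = 602, and then y* = 224 - 0.348·602 = 14.4.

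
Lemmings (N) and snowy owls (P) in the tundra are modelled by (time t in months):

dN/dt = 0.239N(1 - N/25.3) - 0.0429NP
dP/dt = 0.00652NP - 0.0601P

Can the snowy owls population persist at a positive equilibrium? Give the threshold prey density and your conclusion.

Threshold N = 9.22; K > 9.22, so yes, the predator persists.

The predator equation gives dP/dt > 0 only when N > 0.0601/0.00652 = 9.22.
Without the predator, N → K = 25.3. Since 25.3 > 9.22, the predator can invade and persist.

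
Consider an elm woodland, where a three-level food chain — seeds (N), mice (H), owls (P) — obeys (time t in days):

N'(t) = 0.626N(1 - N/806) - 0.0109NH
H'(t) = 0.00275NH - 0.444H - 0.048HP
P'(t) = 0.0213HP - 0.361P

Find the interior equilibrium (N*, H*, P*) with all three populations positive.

N* ≈ 568, H* ≈ 16.9, P* ≈ 23.3

From dP/dt = 0: 0.0213H* = 0.361, so H* = 16.9.
From dN/dt = 0: 0.626(1 - N*/806) = 0.0109·16.9, giving N* = 806·(1 - 0.295) = 568.
From dH/dt = 0: 0.00275·568 - 0.444 = 0.048P*, so P* = 1.12/0.048 = 23.3.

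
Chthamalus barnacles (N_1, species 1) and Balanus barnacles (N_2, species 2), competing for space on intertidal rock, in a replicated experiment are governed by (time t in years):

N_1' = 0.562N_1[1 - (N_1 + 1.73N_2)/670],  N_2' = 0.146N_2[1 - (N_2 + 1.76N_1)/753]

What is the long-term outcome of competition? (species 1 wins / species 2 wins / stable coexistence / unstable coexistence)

Compare the nullcline intercepts: K1/α12 = 670/1.73 = 387 < K2 = 753; K2/α21 = 753/1.76 = 428 < K1 = 670.
Since both are reversed, neither can invade when rare; the interior point is a saddle.

unstable coexistence (outcome depends on initial conditions)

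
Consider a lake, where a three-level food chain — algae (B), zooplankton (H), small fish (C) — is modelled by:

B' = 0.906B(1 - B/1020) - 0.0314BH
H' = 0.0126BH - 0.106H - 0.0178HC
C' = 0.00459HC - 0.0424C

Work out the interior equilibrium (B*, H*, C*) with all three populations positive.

From dC/dt = 0: 0.00459H* = 0.0424, so H* = 9.24.
From dB/dt = 0: 0.906(1 - B*/1020) = 0.0314·9.24, giving B* = 1020·(1 - 0.32) = 693.
From dH/dt = 0: 0.0126·693 - 0.106 = 0.0178C*, so C* = 8.63/0.0178 = 485.

B* ≈ 693, H* ≈ 9.24, C* ≈ 485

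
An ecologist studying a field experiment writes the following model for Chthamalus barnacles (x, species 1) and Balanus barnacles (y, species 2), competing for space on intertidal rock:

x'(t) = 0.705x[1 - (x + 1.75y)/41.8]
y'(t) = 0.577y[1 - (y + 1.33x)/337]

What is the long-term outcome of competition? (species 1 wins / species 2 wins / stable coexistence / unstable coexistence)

species 2 excludes species 1

Compare the nullcline intercepts: K1/α12 = 41.8/1.75 = 23.9 < K2 = 337; K2/α21 = 337/1.33 = 253 > K1 = 41.8.
Since the inequalities point opposite ways, species 2 can invade but species 1 cannot.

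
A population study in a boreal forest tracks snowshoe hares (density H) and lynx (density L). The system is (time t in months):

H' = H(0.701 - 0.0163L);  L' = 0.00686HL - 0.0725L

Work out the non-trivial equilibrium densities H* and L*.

H* ≈ 10.6, L* ≈ 43

Set dL/dt = 0 with L > 0: 0.00686H - 0.0725 = 0, so H* = 0.0725/0.00686 = 10.6.
Set dH/dt = 0 with H > 0: 0.701 - 0.0163L = 0, so L* = 0.701/0.0163 = 43.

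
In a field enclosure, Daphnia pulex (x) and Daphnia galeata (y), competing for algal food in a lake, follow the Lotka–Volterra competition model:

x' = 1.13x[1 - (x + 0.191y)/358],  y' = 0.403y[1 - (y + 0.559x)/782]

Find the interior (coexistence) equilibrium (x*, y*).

Setting both brackets to zero gives the nullclines x + 0.191y = 358 and 0.559x + y = 782.
Substituting y = 782 - 0.559x into the first: x(1 - 0.191·0.559) = 358 - 0.191·782.
So x* = 209/0.893 = 234, and then y* = 782 - 0.559·234 = 651.

x* ≈ 234, y* ≈ 651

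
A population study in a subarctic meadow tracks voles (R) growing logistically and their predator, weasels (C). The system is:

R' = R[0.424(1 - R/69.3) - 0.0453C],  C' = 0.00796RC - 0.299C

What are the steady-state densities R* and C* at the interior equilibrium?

From dC/dt = 0 with C > 0: 0.00796R* = 0.299, so R* = 37.6.
Substitute into dR/dt = 0: 0.424(1 - 37.6/69.3) = 0.0453C*.
The bracket is 0.458, giving C* = 0.194/0.0453 = 4.29.

R* ≈ 37.6, C* ≈ 4.29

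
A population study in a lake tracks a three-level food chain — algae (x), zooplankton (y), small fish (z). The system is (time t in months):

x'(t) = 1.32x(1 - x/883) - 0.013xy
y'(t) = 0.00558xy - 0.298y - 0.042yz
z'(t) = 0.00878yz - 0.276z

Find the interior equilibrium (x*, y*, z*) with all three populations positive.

x* ≈ 610, y* ≈ 31.4, z* ≈ 73.9

From dz/dt = 0: 0.00878y* = 0.276, so y* = 31.4.
From dx/dt = 0: 1.32(1 - x*/883) = 0.013·31.4, giving x* = 883·(1 - 0.31) = 610.
From dy/dt = 0: 0.00558·610 - 0.298 = 0.042z*, so z* = 3.1/0.042 = 73.9.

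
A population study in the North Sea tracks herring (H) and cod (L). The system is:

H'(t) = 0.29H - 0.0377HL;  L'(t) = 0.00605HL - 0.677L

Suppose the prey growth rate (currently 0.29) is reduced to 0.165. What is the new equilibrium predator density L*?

At the interior fixed point, setting dH/dt = 0 with H > 0 fixes L* = (prey growth rate)/(HL coefficient) — independent of the other coefficients.
With the change, L* = 0.165/0.0377 = 4.38; it falls from 7.69.

L* ≈ 4.38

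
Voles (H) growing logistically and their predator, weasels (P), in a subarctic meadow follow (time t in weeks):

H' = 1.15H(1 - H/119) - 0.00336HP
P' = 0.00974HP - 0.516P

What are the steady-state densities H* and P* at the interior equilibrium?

H* ≈ 53, P* ≈ 190

From dP/dt = 0 with P > 0: 0.00974H* = 0.516, so H* = 53.
Substitute into dH/dt = 0: 1.15(1 - 53/119) = 0.00336P*.
The bracket is 0.555, giving P* = 0.638/0.00336 = 190.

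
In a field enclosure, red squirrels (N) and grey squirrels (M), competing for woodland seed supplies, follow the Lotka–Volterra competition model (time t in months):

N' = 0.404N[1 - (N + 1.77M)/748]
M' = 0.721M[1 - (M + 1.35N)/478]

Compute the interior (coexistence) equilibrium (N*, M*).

N* ≈ 70.6, M* ≈ 383

Setting both brackets to zero gives the nullclines N + 1.77M = 748 and 1.35N + M = 478.
Substituting M = 478 - 1.35N into the first: N(1 - 1.77·1.35) = 748 - 1.77·478.
So N* = -98.1/-1.39 = 70.6, and then M* = 478 - 1.35·70.6 = 383.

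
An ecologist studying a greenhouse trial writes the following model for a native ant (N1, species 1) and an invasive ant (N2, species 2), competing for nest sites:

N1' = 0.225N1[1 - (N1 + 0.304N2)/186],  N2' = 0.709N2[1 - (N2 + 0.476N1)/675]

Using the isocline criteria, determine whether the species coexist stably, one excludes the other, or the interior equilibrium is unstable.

Compare the nullcline intercepts: K1/α12 = 186/0.304 = 612 < K2 = 675; K2/α21 = 675/0.476 = 1420 > K1 = 186.
Since the inequalities point opposite ways, species 2 can invade but species 1 cannot.

species 2 excludes species 1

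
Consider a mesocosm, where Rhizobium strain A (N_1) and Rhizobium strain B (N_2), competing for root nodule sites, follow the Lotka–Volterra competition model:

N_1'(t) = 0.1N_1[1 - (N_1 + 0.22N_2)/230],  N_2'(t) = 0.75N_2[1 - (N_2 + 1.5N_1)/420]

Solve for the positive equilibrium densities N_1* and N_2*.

Setting both brackets to zero gives the nullclines N_1 + 0.22N_2 = 230 and 1.5N_1 + N_2 = 420.
Substituting N_2 = 420 - 1.5N_1 into the first: N_1(1 - 0.22·1.5) = 230 - 0.22·420.
So N_1* = 138/0.67 = 205, and then N_2* = 420 - 1.5·205 = 112.

N_1* ≈ 205, N_2* ≈ 112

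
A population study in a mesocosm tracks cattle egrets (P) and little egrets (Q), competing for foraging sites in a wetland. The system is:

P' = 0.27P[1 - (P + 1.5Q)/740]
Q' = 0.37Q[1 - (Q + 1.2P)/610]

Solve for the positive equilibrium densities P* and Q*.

Setting both brackets to zero gives the nullclines P + 1.5Q = 740 and 1.2P + Q = 610.
Substituting Q = 610 - 1.2P into the first: P(1 - 1.5·1.2) = 740 - 1.5·610.
So P* = -175/-0.8 = 219, and then Q* = 610 - 1.2·219 = 348.

P* ≈ 219, Q* ≈ 348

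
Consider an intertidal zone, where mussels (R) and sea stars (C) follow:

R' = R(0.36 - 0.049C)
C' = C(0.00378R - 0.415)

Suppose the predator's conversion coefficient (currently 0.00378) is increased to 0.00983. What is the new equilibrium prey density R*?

At the interior fixed point, setting dC/dt = 0 with C > 0 fixes R* = (predator death rate)/(RC coefficient) — independent of the other coefficients.
With the change, R* = 0.415/0.00983 = 42.2; it falls from 110.

R* ≈ 42.2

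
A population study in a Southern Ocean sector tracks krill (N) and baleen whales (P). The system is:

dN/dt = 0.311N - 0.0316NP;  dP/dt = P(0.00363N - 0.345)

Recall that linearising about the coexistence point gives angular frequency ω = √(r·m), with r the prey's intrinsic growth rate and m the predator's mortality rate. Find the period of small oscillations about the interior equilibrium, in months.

T ≈ 19.2 months

Here r = 0.311 and m = 0.345, so r·m = 0.107.
ω = √0.107 = 0.328 per month, hence T = 2π/ω ≈ 19.2 months.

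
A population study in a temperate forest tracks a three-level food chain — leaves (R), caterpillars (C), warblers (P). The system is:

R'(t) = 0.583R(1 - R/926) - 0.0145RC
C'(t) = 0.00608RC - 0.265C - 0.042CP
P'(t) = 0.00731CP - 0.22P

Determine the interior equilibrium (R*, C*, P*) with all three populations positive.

From dP/dt = 0: 0.00731C* = 0.22, so C* = 30.1.
From dR/dt = 0: 0.583(1 - R*/926) = 0.0145·30.1, giving R* = 926·(1 - 0.749) = 233.
From dC/dt = 0: 0.00608·233 - 0.265 = 0.042P*, so P* = 1.15/0.042 = 27.4.

R* ≈ 233, C* ≈ 30.1, P* ≈ 27.4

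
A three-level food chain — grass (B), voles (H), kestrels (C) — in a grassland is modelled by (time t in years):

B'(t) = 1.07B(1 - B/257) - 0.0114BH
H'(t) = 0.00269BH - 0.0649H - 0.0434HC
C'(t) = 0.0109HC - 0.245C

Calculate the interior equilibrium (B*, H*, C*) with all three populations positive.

From dC/dt = 0: 0.0109H* = 0.245, so H* = 22.5.
From dB/dt = 0: 1.07(1 - B*/257) = 0.0114·22.5, giving B* = 257·(1 - 0.239) = 195.
From dH/dt = 0: 0.00269·195 - 0.0649 = 0.0434C*, so C* = 0.461/0.0434 = 10.6.

B* ≈ 195, H* ≈ 22.5, C* ≈ 10.6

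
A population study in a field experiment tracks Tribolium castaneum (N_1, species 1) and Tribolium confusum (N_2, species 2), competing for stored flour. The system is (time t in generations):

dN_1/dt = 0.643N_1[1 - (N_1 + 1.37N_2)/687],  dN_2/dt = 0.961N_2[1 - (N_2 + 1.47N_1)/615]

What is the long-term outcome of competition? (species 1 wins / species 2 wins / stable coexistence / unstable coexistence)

Compare the nullcline intercepts: K1/α12 = 687/1.37 = 501 < K2 = 615; K2/α21 = 615/1.47 = 418 < K1 = 687.
Since both are reversed, neither can invade when rare; the interior point is a saddle.

unstable coexistence (outcome depends on initial conditions)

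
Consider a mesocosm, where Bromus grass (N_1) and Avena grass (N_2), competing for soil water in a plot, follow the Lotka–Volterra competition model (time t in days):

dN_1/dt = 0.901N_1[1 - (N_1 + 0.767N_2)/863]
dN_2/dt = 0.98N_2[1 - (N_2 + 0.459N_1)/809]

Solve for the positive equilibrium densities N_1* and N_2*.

N_1* ≈ 374, N_2* ≈ 637

Setting both brackets to zero gives the nullclines N_1 + 0.767N_2 = 863 and 0.459N_1 + N_2 = 809.
Substituting N_2 = 809 - 0.459N_1 into the first: N_1(1 - 0.767·0.459) = 863 - 0.767·809.
So N_1* = 242/0.648 = 374, and then N_2* = 809 - 0.459·374 = 637.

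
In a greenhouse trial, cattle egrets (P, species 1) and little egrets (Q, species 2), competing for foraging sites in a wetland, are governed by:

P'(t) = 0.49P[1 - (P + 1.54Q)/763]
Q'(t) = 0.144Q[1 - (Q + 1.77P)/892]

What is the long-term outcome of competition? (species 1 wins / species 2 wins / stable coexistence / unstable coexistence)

unstable coexistence (outcome depends on initial conditions)

Compare the nullcline intercepts: K1/α12 = 763/1.54 = 495 < K2 = 892; K2/α21 = 892/1.77 = 504 < K1 = 763.
Since both are reversed, neither can invade when rare; the interior point is a saddle.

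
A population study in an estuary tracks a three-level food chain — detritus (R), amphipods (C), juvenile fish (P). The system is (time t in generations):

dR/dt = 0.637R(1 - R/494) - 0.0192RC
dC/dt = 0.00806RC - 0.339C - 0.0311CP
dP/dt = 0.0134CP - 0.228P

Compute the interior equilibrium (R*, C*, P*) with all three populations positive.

R* ≈ 241, C* ≈ 17, P* ≈ 51.5

From dP/dt = 0: 0.0134C* = 0.228, so C* = 17.
From dR/dt = 0: 0.637(1 - R*/494) = 0.0192·17, giving R* = 494·(1 - 0.513) = 241.
From dC/dt = 0: 0.00806·241 - 0.339 = 0.0311P*, so P* = 1.6/0.0311 = 51.5.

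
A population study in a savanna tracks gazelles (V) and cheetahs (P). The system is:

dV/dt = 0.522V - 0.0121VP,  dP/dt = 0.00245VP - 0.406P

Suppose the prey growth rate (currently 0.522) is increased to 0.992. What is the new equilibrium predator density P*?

P* ≈ 82

At the interior fixed point, setting dV/dt = 0 with V > 0 fixes P* = (prey growth rate)/(VP coefficient) — independent of the other coefficients.
With the change, P* = 0.992/0.0121 = 82; it rises from 43.1.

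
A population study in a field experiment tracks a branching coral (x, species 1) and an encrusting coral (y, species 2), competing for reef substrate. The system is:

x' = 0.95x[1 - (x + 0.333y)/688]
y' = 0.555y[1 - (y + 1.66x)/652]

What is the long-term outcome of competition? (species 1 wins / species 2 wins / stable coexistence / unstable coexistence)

Compare the nullcline intercepts: K1/α12 = 688/0.333 = 2070 > K2 = 652; K2/α21 = 652/1.66 = 393 < K1 = 688.
Since the inequalities point opposite ways, species 1 can invade but species 2 cannot.

species 1 excludes species 2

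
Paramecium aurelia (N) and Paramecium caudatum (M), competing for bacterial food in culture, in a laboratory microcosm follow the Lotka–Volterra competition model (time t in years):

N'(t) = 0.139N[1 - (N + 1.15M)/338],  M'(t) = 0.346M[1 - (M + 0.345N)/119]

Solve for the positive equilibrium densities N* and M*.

Setting both brackets to zero gives the nullclines N + 1.15M = 338 and 0.345N + M = 119.
Substituting M = 119 - 0.345N into the first: N(1 - 1.15·0.345) = 338 - 1.15·119.
So N* = 201/0.603 = 333, and then M* = 119 - 0.345·333 = 3.96.

N* ≈ 333, M* ≈ 3.96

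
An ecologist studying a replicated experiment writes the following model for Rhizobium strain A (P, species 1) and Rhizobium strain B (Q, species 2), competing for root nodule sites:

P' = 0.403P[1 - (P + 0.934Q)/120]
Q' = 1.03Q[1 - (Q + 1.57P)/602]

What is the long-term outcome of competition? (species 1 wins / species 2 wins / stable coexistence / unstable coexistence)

species 2 excludes species 1

Compare the nullcline intercepts: K1/α12 = 120/0.934 = 128 < K2 = 602; K2/α21 = 602/1.57 = 383 > K1 = 120.
Since the inequalities point opposite ways, species 2 can invade but species 1 cannot.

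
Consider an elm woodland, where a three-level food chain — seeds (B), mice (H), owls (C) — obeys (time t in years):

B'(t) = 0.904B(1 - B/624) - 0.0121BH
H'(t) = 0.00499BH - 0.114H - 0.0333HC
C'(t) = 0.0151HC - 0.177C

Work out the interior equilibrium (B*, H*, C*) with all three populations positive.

From dC/dt = 0: 0.0151H* = 0.177, so H* = 11.7.
From dB/dt = 0: 0.904(1 - B*/624) = 0.0121·11.7, giving B* = 624·(1 - 0.157) = 526.
From dH/dt = 0: 0.00499·526 - 0.114 = 0.0333C*, so C* = 2.51/0.0333 = 75.4.

B* ≈ 526, H* ≈ 11.7, C* ≈ 75.4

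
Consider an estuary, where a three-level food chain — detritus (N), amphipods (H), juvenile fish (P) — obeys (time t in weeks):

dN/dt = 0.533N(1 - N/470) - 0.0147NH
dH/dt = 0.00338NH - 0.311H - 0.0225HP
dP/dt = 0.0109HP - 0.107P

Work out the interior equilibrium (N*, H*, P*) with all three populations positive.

From dP/dt = 0: 0.0109H* = 0.107, so H* = 9.82.
From dN/dt = 0: 0.533(1 - N*/470) = 0.0147·9.82, giving N* = 470·(1 - 0.271) = 343.
From dH/dt = 0: 0.00338·343 - 0.311 = 0.0225P*, so P* = 0.848/0.0225 = 37.7.

N* ≈ 343, H* ≈ 9.82, P* ≈ 37.7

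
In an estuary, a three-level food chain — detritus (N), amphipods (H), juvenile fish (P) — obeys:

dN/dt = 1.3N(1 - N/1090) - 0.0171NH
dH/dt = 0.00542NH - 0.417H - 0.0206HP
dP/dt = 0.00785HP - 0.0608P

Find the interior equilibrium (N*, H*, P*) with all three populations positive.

N* ≈ 979, H* ≈ 7.75, P* ≈ 237

From dP/dt = 0: 0.00785H* = 0.0608, so H* = 7.75.
From dN/dt = 0: 1.3(1 - N*/1090) = 0.0171·7.75, giving N* = 1090·(1 - 0.102) = 979.
From dH/dt = 0: 0.00542·979 - 0.417 = 0.0206P*, so P* = 4.89/0.0206 = 237.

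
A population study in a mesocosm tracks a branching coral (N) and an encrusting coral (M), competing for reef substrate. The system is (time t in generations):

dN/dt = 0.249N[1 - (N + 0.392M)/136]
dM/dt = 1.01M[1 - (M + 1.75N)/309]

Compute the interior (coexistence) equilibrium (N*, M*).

Setting both brackets to zero gives the nullclines N + 0.392M = 136 and 1.75N + M = 309.
Substituting M = 309 - 1.75N into the first: N(1 - 0.392·1.75) = 136 - 0.392·309.
So N* = 14.9/0.314 = 47.4, and then M* = 309 - 1.75·47.4 = 226.

N* ≈ 47.4, M* ≈ 226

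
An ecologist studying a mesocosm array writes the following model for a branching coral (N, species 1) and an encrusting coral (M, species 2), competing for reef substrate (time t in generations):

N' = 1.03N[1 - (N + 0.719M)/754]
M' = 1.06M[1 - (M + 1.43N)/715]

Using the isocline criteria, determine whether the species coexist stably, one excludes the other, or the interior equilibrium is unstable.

Compare the nullcline intercepts: K1/α12 = 754/0.719 = 1050 > K2 = 715; K2/α21 = 715/1.43 = 500 < K1 = 754.
Since the inequalities point opposite ways, species 1 can invade but species 2 cannot.

species 1 excludes species 2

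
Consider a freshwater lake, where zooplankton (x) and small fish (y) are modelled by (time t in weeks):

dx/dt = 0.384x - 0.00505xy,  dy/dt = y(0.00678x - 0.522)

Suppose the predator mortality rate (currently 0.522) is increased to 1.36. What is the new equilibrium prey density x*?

At the interior fixed point, setting dy/dt = 0 with y > 0 fixes x* = (predator death rate)/(xy coefficient) — independent of the other coefficients.
With the change, x* = 1.36/0.00678 = 201; it rises from 77.

x* ≈ 201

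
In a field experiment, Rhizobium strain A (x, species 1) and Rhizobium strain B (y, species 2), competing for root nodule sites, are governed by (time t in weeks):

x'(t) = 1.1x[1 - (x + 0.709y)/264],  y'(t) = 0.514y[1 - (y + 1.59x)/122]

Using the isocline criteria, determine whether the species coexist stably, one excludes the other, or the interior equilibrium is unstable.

species 1 excludes species 2

Compare the nullcline intercepts: K1/α12 = 264/0.709 = 372 > K2 = 122; K2/α21 = 122/1.59 = 76.7 < K1 = 264.
Since the inequalities point opposite ways, species 1 can invade but species 2 cannot.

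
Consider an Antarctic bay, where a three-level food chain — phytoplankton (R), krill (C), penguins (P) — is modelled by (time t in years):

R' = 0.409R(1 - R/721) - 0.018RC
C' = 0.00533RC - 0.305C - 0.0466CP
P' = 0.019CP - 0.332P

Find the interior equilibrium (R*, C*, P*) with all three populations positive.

From dP/dt = 0: 0.019C* = 0.332, so C* = 17.5.
From dR/dt = 0: 0.409(1 - R*/721) = 0.018·17.5, giving R* = 721·(1 - 0.769) = 167.
From dC/dt = 0: 0.00533·167 - 0.305 = 0.0466P*, so P* = 0.583/0.0466 = 12.5.

R* ≈ 167, C* ≈ 17.5, P* ≈ 12.5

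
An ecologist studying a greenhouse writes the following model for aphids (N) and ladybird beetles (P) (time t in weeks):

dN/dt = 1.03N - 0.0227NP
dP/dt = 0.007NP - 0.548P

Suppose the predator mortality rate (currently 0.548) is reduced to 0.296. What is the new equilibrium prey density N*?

N* ≈ 42.3

At the interior fixed point, setting dP/dt = 0 with P > 0 fixes N* = (predator death rate)/(NP coefficient) — independent of the other coefficients.
With the change, N* = 0.296/0.007 = 42.3; it falls from 78.3.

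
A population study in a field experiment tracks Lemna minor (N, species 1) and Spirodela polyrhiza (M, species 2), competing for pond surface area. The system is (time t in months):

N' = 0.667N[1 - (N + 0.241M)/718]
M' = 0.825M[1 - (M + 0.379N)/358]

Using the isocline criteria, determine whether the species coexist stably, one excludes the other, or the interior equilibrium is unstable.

stable coexistence

Compare the nullcline intercepts: K1/α12 = 718/0.241 = 2980 > K2 = 358; K2/α21 = 358/0.379 = 945 > K1 = 718.
Since both inequalities hold, each species can invade when rare, so the interior equilibrium is stable.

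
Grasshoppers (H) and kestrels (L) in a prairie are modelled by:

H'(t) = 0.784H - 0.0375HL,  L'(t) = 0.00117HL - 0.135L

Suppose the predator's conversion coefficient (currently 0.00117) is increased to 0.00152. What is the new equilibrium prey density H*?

At the interior fixed point, setting dL/dt = 0 with L > 0 fixes H* = (predator death rate)/(HL coefficient) — independent of the other coefficients.
With the change, H* = 0.135/0.00152 = 88.8; it falls from 115.

H* ≈ 88.8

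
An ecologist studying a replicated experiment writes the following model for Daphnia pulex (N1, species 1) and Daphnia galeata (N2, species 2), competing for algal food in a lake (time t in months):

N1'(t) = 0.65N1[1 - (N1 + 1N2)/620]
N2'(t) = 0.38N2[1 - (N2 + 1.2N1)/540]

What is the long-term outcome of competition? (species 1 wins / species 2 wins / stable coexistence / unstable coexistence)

Compare the nullcline intercepts: K1/α12 = 620/1 = 620 > K2 = 540; K2/α21 = 540/1.2 = 450 < K1 = 620.
Since the inequalities point opposite ways, species 1 can invade but species 2 cannot.

species 1 excludes species 2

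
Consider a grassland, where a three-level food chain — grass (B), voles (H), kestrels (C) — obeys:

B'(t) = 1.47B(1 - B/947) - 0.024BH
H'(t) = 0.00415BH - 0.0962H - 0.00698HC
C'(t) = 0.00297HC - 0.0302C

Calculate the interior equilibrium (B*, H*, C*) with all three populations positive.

From dC/dt = 0: 0.00297H* = 0.0302, so H* = 10.2.
From dB/dt = 0: 1.47(1 - B*/947) = 0.024·10.2, giving B* = 947·(1 - 0.166) = 790.
From dH/dt = 0: 0.00415·790 - 0.0962 = 0.00698C*, so C* = 3.18/0.00698 = 456.

B* ≈ 790, H* ≈ 10.2, C* ≈ 456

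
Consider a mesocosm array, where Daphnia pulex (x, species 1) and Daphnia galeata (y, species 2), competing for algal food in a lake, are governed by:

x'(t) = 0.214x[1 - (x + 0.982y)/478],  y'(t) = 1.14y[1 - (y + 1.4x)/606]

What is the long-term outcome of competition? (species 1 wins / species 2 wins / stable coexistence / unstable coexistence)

Compare the nullcline intercepts: K1/α12 = 478/0.982 = 487 < K2 = 606; K2/α21 = 606/1.4 = 433 < K1 = 478.
Since both are reversed, neither can invade when rare; the interior point is a saddle.

unstable coexistence (outcome depends on initial conditions)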